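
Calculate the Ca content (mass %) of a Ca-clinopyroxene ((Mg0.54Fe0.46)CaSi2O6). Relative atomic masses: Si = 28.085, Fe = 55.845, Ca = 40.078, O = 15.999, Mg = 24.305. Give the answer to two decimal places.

17.35 mass %

M((Mg0.54Fe0.46)CaSi2O6) = 231.055 g/mol.
Ca contributes 1 × 40.078 = 40.078 g per mole.
40.078/231.055 = 0.1735 → 17.35%.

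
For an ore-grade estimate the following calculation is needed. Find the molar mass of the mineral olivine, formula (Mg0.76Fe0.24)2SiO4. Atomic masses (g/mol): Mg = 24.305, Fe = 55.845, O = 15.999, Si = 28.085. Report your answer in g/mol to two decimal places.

Mg: 1.52 × 24.305 = 36.9436
Fe: 0.48 × 55.845 = 26.8056
Si: 1 × 28.085 = 28.0850
O: 4 × 15.999 = 63.9960
Summing the contributions gives the formula mass.

155.83 g/mol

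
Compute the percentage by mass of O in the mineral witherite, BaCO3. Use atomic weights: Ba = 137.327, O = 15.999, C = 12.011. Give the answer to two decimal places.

Formula mass = 1·137.327 + 1·12.011 + 3·15.999 = 197.335 g/mol, of which 47.997 g is O.
So O makes up 47.997/197.335 = 0.2432 of the mass, i.e. 24.32%.

24.32 weight percent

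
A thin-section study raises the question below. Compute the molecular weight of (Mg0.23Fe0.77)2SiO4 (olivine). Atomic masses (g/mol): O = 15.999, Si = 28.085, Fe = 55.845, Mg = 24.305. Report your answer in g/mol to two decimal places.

M = 0.46·24.305 + 1.54·55.845 + 1·28.085 + 4·15.999

189.26 g/mol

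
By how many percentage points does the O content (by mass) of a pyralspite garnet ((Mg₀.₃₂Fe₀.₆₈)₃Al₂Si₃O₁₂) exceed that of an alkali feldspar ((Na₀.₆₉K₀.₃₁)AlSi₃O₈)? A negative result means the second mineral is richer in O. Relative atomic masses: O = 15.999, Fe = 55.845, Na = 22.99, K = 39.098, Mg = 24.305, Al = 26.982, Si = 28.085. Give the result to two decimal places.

-6.83 percentage points

M((Mg₀.₃₂Fe₀.₆₈)₃Al₂Si₃O₁₂) = 467.464 g/mol, so wt% O = 191.988/467.464 × 100 = 41.07%.
M((Na₀.₆₉K₀.₃₁)AlSi₃O₈) = 267.212 g/mol, so wt% O = 127.992/267.212 × 100 = 47.90%.
41.07 − 47.90 = -6.83 pp.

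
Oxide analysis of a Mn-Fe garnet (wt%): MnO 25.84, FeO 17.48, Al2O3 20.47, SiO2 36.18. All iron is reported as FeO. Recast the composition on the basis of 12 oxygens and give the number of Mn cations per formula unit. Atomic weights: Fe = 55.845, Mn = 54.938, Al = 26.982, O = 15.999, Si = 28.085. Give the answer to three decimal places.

1.811 Mn apfu

25.84 wt% MnO ÷ 70.937 g/mol = 0.36427 mol, giving 0.36427 Mn and 0.36427 O.
17.48 wt% FeO ÷ 71.844 g/mol = 0.24330 mol, giving 0.24330 Fe and 0.24330 O.
20.47 wt% Al2O3 ÷ 101.961 g/mol = 0.20076 mol, giving 0.40152 Al and 0.60228 O.
36.18 wt% SiO2 ÷ 60.083 g/mol = 0.60217 mol, giving 0.60217 Si and 1.20434 O.
Oxygen sums to 2.41419; scaling by 12/2.41419 = 4.97061 puts the formula on 12 O.
Mn: 0.36427 × 4.97061 = 1.811 atoms per formula unit.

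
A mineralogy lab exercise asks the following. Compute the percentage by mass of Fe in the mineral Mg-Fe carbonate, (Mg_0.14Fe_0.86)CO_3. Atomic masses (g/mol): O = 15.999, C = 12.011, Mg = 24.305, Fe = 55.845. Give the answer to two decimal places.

43.10 weight percent

M((Mg_0.14Fe_0.86)CO_3) = 111.437 g/mol.
Fe contributes 0.86 × 55.845 = 48.027 g per mole.
48.027/111.437 = 0.4310 → 43.10%.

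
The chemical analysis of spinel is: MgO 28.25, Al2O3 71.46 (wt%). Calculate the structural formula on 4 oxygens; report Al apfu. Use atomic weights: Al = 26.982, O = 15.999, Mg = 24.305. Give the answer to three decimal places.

MgO: 28.25/40.304 = 0.70092 mol → 0.70092 mol Mg, 0.70092 mol O.
Al2O3: 71.46/101.961 = 0.70086 mol → 1.40172 mol Al, 2.10258 mol O.
Total oxygen = 2.80350 mol. Normalization factor = 4/2.80350 = 1.42679.
Al per 4 O = 1.40172 × 1.42679 = 2.000.

2.000 Al apfu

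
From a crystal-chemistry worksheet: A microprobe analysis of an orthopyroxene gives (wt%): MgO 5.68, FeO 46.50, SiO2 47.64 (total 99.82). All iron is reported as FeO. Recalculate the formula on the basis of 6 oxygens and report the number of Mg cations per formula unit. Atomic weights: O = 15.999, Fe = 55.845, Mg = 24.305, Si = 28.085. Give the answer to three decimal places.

0.356 Mg apfu

MgO: 5.68/40.304 = 0.14093 mol → 0.14093 mol Mg, 0.14093 mol O.
FeO: 46.50/71.844 = 0.64724 mol → 0.64724 mol Fe, 0.64724 mol O.
SiO2: 47.64/60.083 = 0.79290 mol → 0.79290 mol Si, 1.58580 mol O.
Total oxygen = 2.37397 mol. Normalization factor = 6/2.37397 = 2.52741.
Mg per 6 O = 0.14093 × 2.52741 = 0.356.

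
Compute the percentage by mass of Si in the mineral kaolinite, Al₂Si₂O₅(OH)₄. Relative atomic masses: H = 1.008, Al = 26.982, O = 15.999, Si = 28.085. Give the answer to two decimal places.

21.76 wt%

Molar mass of Al₂Si₂O₅(OH)₄: 2×26.982 + 2×28.085 + 9×15.999 + 4×1.008 = 258.157 g/mol.
Mass of Si per formula unit: 2 × 28.085 = 56.170 g.
Weight fraction Si = 56.170 / 258.157 = 0.2176.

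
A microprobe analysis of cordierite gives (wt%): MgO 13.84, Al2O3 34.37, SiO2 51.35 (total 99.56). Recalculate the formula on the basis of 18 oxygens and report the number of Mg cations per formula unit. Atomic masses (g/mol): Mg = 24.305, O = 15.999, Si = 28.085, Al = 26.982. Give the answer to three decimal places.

2.017 Mg apfu

MgO: 13.84/40.304 = 0.34339 mol → 0.34339 mol Mg, 0.34339 mol O.
Al2O3: 34.37/101.961 = 0.33709 mol → 0.67418 mol Al, 1.01127 mol O.
SiO2: 51.35/60.083 = 0.85465 mol → 0.85465 mol Si, 1.70930 mol O.
Total oxygen = 3.06396 mol. Normalization factor = 18/3.06396 = 5.87475.
Mg per 18 O = 0.34339 × 5.87475 = 2.017.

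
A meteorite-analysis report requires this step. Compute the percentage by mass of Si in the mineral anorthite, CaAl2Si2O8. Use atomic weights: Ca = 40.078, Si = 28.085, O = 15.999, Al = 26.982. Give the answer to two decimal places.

Molar mass of CaAl2Si2O8: 1*40.078 + 2*26.982 + 2*28.085 + 8*15.999 = 278.204 g/mol.
Mass of Si per formula unit: 2 × 28.085 = 56.170 g.
Weight fraction Si = 56.170 / 278.204 = 0.2019.

20.19 weight percent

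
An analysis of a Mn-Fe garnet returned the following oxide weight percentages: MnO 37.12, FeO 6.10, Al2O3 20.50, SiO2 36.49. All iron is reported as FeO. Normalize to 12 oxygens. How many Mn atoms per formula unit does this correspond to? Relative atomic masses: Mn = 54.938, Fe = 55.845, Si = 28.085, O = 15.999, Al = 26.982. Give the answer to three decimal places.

37.12 wt% MnO ÷ 70.937 g/mol = 0.52328 mol, giving 0.52328 Mn and 0.52328 O.
6.10 wt% FeO ÷ 71.844 g/mol = 0.08491 mol, giving 0.08491 Fe and 0.08491 O.
20.50 wt% Al2O3 ÷ 101.961 g/mol = 0.20106 mol, giving 0.40212 Al and 0.60318 O.
36.49 wt% SiO2 ÷ 60.083 g/mol = 0.60733 mol, giving 0.60733 Si and 1.21466 O.
Oxygen sums to 2.42603; scaling by 12/2.42603 = 4.94635 puts the formula on 12 O.
Mn: 0.52328 × 4.94635 = 2.588 atoms per formula unit.

2.588 Mn apfu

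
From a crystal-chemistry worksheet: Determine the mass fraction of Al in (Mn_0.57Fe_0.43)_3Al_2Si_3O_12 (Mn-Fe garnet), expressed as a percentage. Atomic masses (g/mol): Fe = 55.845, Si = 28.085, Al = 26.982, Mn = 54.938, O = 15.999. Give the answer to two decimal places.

Molar mass of (Mn_0.57Fe_0.43)_3Al_2Si_3O_12: 1.71*54.938 + 1.29*55.845 + 2*26.982 + 3*28.085 + 12*15.999 = 496.191 g/mol.
Mass of Al per formula unit: 2 × 26.982 = 53.964 g.
Weight fraction Al = 53.964 / 496.191 = 0.1088.

10.88 weight percent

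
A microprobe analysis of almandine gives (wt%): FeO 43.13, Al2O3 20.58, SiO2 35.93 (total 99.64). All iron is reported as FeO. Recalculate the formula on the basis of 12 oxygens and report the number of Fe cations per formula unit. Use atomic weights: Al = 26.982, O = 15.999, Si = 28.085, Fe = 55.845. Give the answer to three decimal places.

2.999 Fe apfu

FeO (M=71.844): mol = 0.60033; Fe = 0.60033, O = 0.60033.
Al2O3 (M=101.961): mol = 0.20184; Al = 0.40368, O = 0.60552.
SiO2 (M=60.083): mol = 0.59801; Si = 0.59801, O = 1.19602.
ΣO = 2.40187; factor = 12/ΣO = 4.99611.
Fe apfu = 0.60033 × 4.99611 = 2.999.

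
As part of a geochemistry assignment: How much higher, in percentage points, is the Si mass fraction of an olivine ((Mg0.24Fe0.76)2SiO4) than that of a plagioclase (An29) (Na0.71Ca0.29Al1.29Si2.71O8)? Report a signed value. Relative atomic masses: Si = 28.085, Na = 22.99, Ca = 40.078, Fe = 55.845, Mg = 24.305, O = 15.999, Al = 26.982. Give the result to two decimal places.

-13.63 percentage points

Si in (Mg0.24Fe0.76)2SiO4: molar mass 188.632 g/mol; 1×28.085 = 28.085 g → 14.89 wt%.
Si in Na0.71Ca0.29Al1.29Si2.71O8: molar mass 266.855 g/mol; 2.71×28.085 = 76.110 g → 28.52 wt%.
Difference = 14.89 − 28.52 = -13.63 percentage points.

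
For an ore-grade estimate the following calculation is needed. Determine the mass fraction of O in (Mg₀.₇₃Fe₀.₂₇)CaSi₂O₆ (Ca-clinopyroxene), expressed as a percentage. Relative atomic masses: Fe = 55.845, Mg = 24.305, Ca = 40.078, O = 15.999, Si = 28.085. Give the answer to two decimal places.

42.65 wt%

Formula mass = 0.73·24.305 + 0.27·55.845 + 1·40.078 + 2·28.085 + 6·15.999 = 225.063 g/mol, of which 95.994 g is O.
So O makes up 95.994/225.063 = 0.4265 of the mass, i.e. 42.65%.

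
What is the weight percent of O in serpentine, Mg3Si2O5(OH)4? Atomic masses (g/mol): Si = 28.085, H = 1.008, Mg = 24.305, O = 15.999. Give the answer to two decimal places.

Molar mass of Mg3Si2O5(OH)4: 3×24.305 + 2×28.085 + 9×15.999 + 4×1.008 = 277.108 g/mol.
Mass of O per formula unit: 9 × 15.999 = 143.991 g.
Weight fraction O = 143.991 / 277.108 = 0.5196.

51.96 weight percent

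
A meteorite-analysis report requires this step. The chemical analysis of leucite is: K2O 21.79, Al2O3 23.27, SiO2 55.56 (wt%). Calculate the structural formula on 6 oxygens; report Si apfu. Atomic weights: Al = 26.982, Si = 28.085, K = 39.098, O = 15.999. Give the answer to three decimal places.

2.006 Si apfu

K2O: 21.79/94.195 = 0.23133 mol → 0.46266 mol K, 0.23133 mol O.
Al2O3: 23.27/101.961 = 0.22822 mol → 0.45644 mol Al, 0.68466 mol O.
SiO2: 55.56/60.083 = 0.92472 mol → 0.92472 mol Si, 1.84944 mol O.
Total oxygen = 2.76543 mol. Normalization factor = 6/2.76543 = 2.16964.
Si per 6 O = 0.92472 × 2.16964 = 2.006.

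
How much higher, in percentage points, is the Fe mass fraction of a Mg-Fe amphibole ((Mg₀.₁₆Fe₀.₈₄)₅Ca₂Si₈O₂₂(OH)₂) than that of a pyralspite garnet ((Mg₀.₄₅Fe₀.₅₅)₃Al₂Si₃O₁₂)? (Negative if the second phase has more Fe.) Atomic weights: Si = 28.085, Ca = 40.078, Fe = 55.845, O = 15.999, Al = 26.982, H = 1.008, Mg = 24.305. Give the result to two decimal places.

M((Mg₀.₁₆Fe₀.₈₄)₅Ca₂Si₈O₂₂(OH)₂) = 944.821 g/mol, so wt% Fe = 234.549/944.821 × 100 = 24.82%.
M((Mg₀.₄₅Fe₀.₅₅)₃Al₂Si₃O₁₂) = 455.163 g/mol, so wt% Fe = 92.144/455.163 × 100 = 20.24%.
24.82 − 20.24 = 4.58 pp.

4.58 percentage points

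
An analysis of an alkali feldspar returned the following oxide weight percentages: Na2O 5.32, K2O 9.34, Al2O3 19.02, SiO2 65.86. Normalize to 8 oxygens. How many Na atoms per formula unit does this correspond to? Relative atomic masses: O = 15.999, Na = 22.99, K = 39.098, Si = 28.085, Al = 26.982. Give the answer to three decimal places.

5.32 wt% Na2O ÷ 61.979 g/mol = 0.08584 mol, giving 0.17168 Na and 0.08584 O.
9.34 wt% K2O ÷ 94.195 g/mol = 0.09916 mol, giving 0.19832 K and 0.09916 O.
19.02 wt% Al2O3 ÷ 101.961 g/mol = 0.18654 mol, giving 0.37308 Al and 0.55962 O.
65.86 wt% SiO2 ÷ 60.083 g/mol = 1.09615 mol, giving 1.09615 Si and 2.19230 O.
Oxygen sums to 2.93692; scaling by 8/2.93692 = 2.72394 puts the formula on 8 O.
Na: 0.17168 × 2.72394 = 0.468 atoms per formula unit.

0.468 Na apfu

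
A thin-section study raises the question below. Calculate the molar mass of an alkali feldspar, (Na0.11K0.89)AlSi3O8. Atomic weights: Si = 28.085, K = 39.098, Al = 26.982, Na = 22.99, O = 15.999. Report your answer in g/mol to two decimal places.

276.56 g/mol

M = 0.11·22.99 + 0.89·39.098 + 1·26.982 + 3·28.085 + 8·15.999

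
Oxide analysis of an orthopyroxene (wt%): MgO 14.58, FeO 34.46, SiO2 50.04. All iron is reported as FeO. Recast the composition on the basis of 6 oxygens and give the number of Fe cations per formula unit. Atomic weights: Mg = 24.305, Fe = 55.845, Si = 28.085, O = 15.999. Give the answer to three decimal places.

1.148 Fe apfu

MgO: 14.58/40.304 = 0.36175 mol → 0.36175 mol Mg, 0.36175 mol O.
FeO: 34.46/71.844 = 0.47965 mol → 0.47965 mol Fe, 0.47965 mol O.
SiO2: 50.04/60.083 = 0.83285 mol → 0.83285 mol Si, 1.66570 mol O.
Total oxygen = 2.50710 mol. Normalization factor = 6/2.50710 = 2.39320.
Fe per 6 O = 0.47965 × 2.39320 = 1.148.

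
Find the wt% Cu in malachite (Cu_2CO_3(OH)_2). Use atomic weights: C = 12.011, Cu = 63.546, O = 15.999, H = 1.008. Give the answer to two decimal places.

57.48 mass %

M(Cu_2CO_3(OH)_2) = 221.114 g/mol.
Cu contributes 2 × 63.546 = 127.092 g per mole.
127.092/221.114 = 0.5748 → 57.48%.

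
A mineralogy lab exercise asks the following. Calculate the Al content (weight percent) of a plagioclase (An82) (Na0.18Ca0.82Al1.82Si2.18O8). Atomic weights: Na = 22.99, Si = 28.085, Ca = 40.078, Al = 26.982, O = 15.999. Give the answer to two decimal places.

M(Na0.18Ca0.82Al1.82Si2.18O8) = 275.327 g/mol.
Al contributes 1.82 × 26.982 = 49.107 g per mole.
49.107/275.327 = 0.1784 → 17.84%.

17.84 weight percent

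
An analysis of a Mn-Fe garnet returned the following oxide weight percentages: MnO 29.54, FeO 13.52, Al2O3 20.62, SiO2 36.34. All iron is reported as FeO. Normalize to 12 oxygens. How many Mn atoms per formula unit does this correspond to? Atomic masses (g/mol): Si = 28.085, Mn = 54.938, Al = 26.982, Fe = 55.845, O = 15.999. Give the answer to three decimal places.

2.064 Mn apfu

MnO (M=70.937): mol = 0.41643; Mn = 0.41643, O = 0.41643.
FeO (M=71.844): mol = 0.18819; Fe = 0.18819, O = 0.18819.
Al2O3 (M=101.961): mol = 0.20223; Al = 0.40446, O = 0.60669.
SiO2 (M=60.083): mol = 0.60483; Si = 0.60483, O = 1.20966.
ΣO = 2.42097; factor = 12/ΣO = 4.95669.
Mn apfu = 0.41643 × 4.95669 = 2.064.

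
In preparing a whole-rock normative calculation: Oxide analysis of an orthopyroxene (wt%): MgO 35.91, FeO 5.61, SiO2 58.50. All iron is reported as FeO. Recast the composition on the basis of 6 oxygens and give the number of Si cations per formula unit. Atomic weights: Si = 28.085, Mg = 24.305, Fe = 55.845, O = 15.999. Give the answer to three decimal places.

2.003 Si apfu

MgO: 35.91/40.304 = 0.89098 mol → 0.89098 mol Mg, 0.89098 mol O.
FeO: 5.61/71.844 = 0.07809 mol → 0.07809 mol Fe, 0.07809 mol O.
SiO2: 58.50/60.083 = 0.97365 mol → 0.97365 mol Si, 1.94730 mol O.
Total oxygen = 2.91637 mol. Normalization factor = 6/2.91637 = 2.05735.
Si per 6 O = 0.97365 × 2.05735 = 2.003.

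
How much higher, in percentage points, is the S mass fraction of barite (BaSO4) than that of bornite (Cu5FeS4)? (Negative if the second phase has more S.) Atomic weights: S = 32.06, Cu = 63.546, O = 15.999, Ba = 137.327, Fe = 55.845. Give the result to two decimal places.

-11.82 percentage points

M(BaSO4) = 233.383 g/mol, so wt% S = 32.060/233.383 × 100 = 13.74%.
M(Cu5FeS4) = 501.815 g/mol, so wt% S = 128.240/501.815 × 100 = 25.56%.
13.74 − 25.56 = -11.82 pp.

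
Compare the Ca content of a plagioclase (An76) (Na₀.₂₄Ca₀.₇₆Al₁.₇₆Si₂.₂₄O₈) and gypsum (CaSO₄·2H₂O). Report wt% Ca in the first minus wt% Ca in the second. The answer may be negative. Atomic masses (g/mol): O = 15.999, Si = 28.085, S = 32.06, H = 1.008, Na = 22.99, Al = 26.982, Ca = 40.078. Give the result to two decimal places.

-12.18 percentage points

First mineral: 30.459 g Ca in 274.368 g formula = 11.10 wt% Ca.
Second mineral: 40.078 g Ca in 172.164 g formula = 23.28 wt% Ca.
11.10% − 23.28% gives a difference of -12.18 percentage points.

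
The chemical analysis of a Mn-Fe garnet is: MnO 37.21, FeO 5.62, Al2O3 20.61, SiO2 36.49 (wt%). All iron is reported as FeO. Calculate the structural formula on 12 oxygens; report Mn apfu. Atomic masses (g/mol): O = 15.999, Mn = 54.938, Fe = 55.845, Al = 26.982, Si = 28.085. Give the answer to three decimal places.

MnO (M=70.937): mol = 0.52455; Mn = 0.52455, O = 0.52455.
FeO (M=71.844): mol = 0.07823; Fe = 0.07823, O = 0.07823.
Al2O3 (M=101.961): mol = 0.20214; Al = 0.40428, O = 0.60642.
SiO2 (M=60.083): mol = 0.60733; Si = 0.60733, O = 1.21466.
ΣO = 2.42386; factor = 12/ΣO = 4.95078.
Mn apfu = 0.52455 × 4.95078 = 2.597.

2.597 Mn apfu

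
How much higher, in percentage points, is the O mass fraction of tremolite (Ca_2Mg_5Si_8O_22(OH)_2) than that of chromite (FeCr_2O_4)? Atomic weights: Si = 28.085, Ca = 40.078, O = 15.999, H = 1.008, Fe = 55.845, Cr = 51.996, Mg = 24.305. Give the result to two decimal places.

M(Ca_2Mg_5Si_8O_22(OH)_2) = 812.353 g/mol, so wt% O = 383.976/812.353 × 100 = 47.27%.
M(FeCr_2O_4) = 223.833 g/mol, so wt% O = 63.996/223.833 × 100 = 28.59%.
47.27 − 28.59 = 18.68 pp.

18.68 percentage points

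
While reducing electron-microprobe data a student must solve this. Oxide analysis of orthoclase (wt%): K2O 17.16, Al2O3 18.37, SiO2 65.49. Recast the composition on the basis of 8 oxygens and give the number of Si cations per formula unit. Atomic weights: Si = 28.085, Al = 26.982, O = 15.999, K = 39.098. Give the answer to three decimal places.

17.16 wt% K2O ÷ 94.195 g/mol = 0.18218 mol, giving 0.36436 K and 0.18218 O.
18.37 wt% Al2O3 ÷ 101.961 g/mol = 0.18017 mol, giving 0.36034 Al and 0.54051 O.
65.49 wt% SiO2 ÷ 60.083 g/mol = 1.08999 mol, giving 1.08999 Si and 2.17998 O.
Oxygen sums to 2.90267; scaling by 8/2.90267 = 2.75608 puts the formula on 8 O.
Si: 1.08999 × 2.75608 = 3.004 atoms per formula unit.

3.004 Si apfu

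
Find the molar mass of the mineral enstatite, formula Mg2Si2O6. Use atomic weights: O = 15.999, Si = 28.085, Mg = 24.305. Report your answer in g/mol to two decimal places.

200.77 g/mol

Mg: 2 × 24.305 = 48.6100
Si: 2 × 28.085 = 56.1700
O: 6 × 15.999 = 95.9940
Summing the contributions gives the formula mass.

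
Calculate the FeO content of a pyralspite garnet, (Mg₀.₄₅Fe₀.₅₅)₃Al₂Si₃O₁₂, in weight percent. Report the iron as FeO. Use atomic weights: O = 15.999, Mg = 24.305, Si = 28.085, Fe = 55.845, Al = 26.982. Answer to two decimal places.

26.04 wt%

Molar mass of (Mg₀.₄₅Fe₀.₅₅)₃Al₂Si₃O₁₂ = 1.35·24.305 + 1.65·55.845 + 2·26.982 + 3·28.085 + 12·15.999 = 455.163 g/mol.
Each formula unit contains 1.65 Fe, equivalent to 1.65/1 = 1.6500 mol FeO.
M(FeO) = 1×55.845 + 1×15.999 = 71.844 g/mol.
Mass of FeO per formula unit = 1.6500 × 71.844 = 118.543 g.
FeO wt% = 118.543 / 455.163 × 100 = 26.04%.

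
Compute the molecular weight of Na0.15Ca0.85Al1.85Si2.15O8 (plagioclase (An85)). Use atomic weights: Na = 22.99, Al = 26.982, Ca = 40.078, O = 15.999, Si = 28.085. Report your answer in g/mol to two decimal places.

275.81 g/mol

M = 0.15*22.99 + 0.85*40.078 + 1.85*26.982 + 2.15*28.085 + 8*15.999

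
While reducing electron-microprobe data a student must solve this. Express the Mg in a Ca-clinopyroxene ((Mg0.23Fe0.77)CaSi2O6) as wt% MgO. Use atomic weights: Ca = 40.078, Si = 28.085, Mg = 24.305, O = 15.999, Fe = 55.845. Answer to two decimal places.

Formula mass = 240.833 g/mol.
0.23 Mg → 0.2300 mol MgO per formula unit; M(MgO) = 40.304, so MgO mass = 9.270 g.
9.270/240.833 × 100 = 3.85 wt%.

3.85 wt%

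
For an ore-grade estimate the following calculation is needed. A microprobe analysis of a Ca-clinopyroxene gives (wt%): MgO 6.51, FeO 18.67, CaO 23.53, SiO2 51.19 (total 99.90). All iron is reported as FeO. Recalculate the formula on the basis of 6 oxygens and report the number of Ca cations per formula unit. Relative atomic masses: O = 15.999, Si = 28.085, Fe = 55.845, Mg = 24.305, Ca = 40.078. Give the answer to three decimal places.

0.989 Ca apfu

6.51 wt% MgO ÷ 40.304 g/mol = 0.16152 mol, giving 0.16152 Mg and 0.16152 O.
18.67 wt% FeO ÷ 71.844 g/mol = 0.25987 mol, giving 0.25987 Fe and 0.25987 O.
23.53 wt% CaO ÷ 56.077 g/mol = 0.41960 mol, giving 0.41960 Ca and 0.41960 O.
51.19 wt% SiO2 ÷ 60.083 g/mol = 0.85199 mol, giving 0.85199 Si and 1.70398 O.
Oxygen sums to 2.54497; scaling by 6/2.54497 = 2.35759 puts the formula on 6 O.
Ca: 0.41960 × 2.35759 = 0.989 atoms per formula unit.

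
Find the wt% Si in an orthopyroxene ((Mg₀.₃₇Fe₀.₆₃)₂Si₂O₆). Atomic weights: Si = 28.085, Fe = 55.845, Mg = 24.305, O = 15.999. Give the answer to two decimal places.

Molar mass of (Mg₀.₃₇Fe₀.₆₃)₂Si₂O₆: 0.74×24.305 + 1.26×55.845 + 2×28.085 + 6×15.999 = 240.514 g/mol.
Mass of Si per formula unit: 2 × 28.085 = 56.170 g.
Weight fraction Si = 56.170 / 240.514 = 0.2335.

23.35 wt%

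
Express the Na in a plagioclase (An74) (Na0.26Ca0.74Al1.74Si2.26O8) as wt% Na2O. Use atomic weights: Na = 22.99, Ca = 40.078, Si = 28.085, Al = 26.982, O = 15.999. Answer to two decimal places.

M(Na0.26Ca0.74Al1.74Si2.26O8) = 274.048 g/mol; M(Na2O) = 61.979 g/mol.
Moles Na2O per formula unit = 0.26 Na ÷ 2 = 0.1300.
Na2O fraction = (0.1300 × 61.979) / 274.048 = 8.057/274.048 = 0.0294.

2.94 wt%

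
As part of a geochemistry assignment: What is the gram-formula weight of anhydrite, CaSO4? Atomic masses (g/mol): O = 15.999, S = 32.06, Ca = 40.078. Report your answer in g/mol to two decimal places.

Ca: 1 × 40.078 = 40.0780
S: 1 × 32.06 = 32.0600
O: 4 × 15.999 = 63.9960
Summing the contributions gives the formula mass.

136.13 g/mol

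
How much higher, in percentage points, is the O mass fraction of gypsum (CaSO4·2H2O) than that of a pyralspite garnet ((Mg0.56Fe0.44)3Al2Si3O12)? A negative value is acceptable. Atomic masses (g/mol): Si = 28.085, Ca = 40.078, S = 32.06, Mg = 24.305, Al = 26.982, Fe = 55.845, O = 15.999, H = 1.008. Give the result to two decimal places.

12.59 percentage points

First mineral: 95.994 g O in 172.164 g formula = 55.76 wt% O.
Second mineral: 191.988 g O in 444.755 g formula = 43.17 wt% O.
55.76% − 43.17% gives a difference of 12.59 percentage points.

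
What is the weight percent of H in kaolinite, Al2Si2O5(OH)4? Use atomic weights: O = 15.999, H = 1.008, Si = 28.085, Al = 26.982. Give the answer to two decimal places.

Molar mass of Al2Si2O5(OH)4: 2·26.982 + 2·28.085 + 9·15.999 + 4·1.008 = 258.157 g/mol.
Mass of H per formula unit: 4 × 1.008 = 4.032 g.
Weight fraction H = 4.032 / 258.157 = 0.0156.

1.56 weight percent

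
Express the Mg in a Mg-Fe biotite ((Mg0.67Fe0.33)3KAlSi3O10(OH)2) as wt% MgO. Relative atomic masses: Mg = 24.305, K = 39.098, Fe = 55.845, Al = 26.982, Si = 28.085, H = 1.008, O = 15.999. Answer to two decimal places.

18.06 wt%

Molar mass of (Mg0.67Fe0.33)3KAlSi3O10(OH)2 = 2.01*24.305 + 0.99*55.845 + 1*39.098 + 1*26.982 + 3*28.085 + 12*15.999 + 2*1.008 = 448.479 g/mol.
Each formula unit contains 2.01 Mg, equivalent to 2.01/1 = 2.0100 mol MgO.
M(MgO) = 1×24.305 + 1×15.999 = 40.304 g/mol.
Mass of MgO per formula unit = 2.0100 × 40.304 = 81.011 g.
MgO wt% = 81.011 / 448.479 × 100 = 18.06%.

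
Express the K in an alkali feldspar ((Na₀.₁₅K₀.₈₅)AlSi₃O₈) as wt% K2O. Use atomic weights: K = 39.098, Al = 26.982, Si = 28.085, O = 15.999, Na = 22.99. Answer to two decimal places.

M((Na₀.₁₅K₀.₈₅)AlSi₃O₈) = 275.911 g/mol; M(K2O) = 94.195 g/mol.
Moles K2O per formula unit = 0.85 K ÷ 2 = 0.4250.
K2O fraction = (0.4250 × 94.195) / 275.911 = 40.033/275.911 = 0.1451.

14.51 wt%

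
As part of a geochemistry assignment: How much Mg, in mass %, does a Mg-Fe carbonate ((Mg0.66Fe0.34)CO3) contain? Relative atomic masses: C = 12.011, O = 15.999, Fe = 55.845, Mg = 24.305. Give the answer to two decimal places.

Formula mass = 0.66·24.305 + 0.34·55.845 + 1·12.011 + 3·15.999 = 95.037 g/mol, of which 16.041 g is Mg.
So Mg makes up 16.041/95.037 = 0.1688 of the mass, i.e. 16.88%.

16.88 mass %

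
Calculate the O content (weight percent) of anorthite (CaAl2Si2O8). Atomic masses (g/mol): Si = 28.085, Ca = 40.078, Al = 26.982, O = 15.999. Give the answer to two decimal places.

M(CaAl2Si2O8) = 278.204 g/mol.
O contributes 8 × 15.999 = 127.992 g per mole.
127.992/278.204 = 0.4601 → 46.01%.

46.01 weight percent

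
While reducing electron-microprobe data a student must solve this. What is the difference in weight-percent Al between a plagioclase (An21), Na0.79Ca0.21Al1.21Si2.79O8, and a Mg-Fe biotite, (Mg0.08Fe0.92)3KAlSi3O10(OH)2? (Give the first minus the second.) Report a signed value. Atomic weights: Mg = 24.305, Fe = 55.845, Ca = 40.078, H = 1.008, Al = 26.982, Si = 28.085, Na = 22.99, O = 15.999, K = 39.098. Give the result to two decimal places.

First mineral: 32.648 g Al in 265.576 g formula = 12.29 wt% Al.
Second mineral: 26.982 g Al in 504.304 g formula = 5.35 wt% Al.
12.29% − 5.35% gives a difference of 6.94 percentage points.

6.94 percentage points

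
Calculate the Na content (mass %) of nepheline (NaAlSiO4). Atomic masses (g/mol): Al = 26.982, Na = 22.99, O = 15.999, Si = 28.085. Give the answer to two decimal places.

M(NaAlSiO4) = 142.053 g/mol.
Na contributes 1 × 22.99 = 22.990 g per mole.
22.990/142.053 = 0.1618 → 16.18%.

16.18 mass %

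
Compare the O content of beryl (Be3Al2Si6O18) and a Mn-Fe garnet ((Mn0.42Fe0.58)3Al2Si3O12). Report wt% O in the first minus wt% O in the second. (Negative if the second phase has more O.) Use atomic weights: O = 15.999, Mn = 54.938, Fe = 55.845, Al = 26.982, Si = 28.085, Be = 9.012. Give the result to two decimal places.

14.92 percentage points

First mineral: 287.982 g O in 537.492 g formula = 53.58 wt% O.
Second mineral: 191.988 g O in 496.599 g formula = 38.66 wt% O.
53.58% − 38.66% gives a difference of 14.92 percentage points.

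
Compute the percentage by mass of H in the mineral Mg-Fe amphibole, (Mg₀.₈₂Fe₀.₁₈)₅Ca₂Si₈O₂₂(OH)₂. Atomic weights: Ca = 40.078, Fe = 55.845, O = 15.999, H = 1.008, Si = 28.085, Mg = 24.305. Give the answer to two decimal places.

0.24 weight percent

Molar mass of (Mg₀.₈₂Fe₀.₁₈)₅Ca₂Si₈O₂₂(OH)₂: 4.10·24.305 + 0.90·55.845 + 2·40.078 + 8·28.085 + 24·15.999 + 2·1.008 = 840.739 g/mol.
Mass of H per formula unit: 2 × 1.008 = 2.016 g.
Weight fraction H = 2.016 / 840.739 = 0.0024.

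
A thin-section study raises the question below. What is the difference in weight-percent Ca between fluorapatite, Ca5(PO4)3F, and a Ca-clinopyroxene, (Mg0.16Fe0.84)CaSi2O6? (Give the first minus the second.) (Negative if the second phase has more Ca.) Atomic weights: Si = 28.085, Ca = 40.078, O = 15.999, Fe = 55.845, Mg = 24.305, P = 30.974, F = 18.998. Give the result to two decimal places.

23.25 percentage points

Ca in Ca5(PO4)3F: molar mass 504.298 g/mol; 5×40.078 = 200.390 g → 39.74 wt%.
Ca in (Mg0.16Fe0.84)CaSi2O6: molar mass 243.041 g/mol; 1×40.078 = 40.078 g → 16.49 wt%.
Difference = 39.74 − 16.49 = 23.25 percentage points.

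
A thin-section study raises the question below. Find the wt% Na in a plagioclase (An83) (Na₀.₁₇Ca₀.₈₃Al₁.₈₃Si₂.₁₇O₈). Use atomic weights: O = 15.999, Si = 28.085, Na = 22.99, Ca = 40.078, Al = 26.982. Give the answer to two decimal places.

Molar mass of Na₀.₁₇Ca₀.₈₃Al₁.₈₃Si₂.₁₇O₈: 0.17·22.99 + 0.83·40.078 + 1.83·26.982 + 2.17·28.085 + 8·15.999 = 275.487 g/mol.
Mass of Na per formula unit: 0.17 × 22.99 = 3.908 g.
Weight fraction Na = 3.908 / 275.487 = 0.0142.

1.42 mass %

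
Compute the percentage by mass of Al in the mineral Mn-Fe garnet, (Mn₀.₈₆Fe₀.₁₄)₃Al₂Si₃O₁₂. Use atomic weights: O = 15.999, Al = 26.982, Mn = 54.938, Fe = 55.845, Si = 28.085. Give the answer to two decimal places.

Formula mass = 2.58×54.938 + 0.42×55.845 + 2×26.982 + 3×28.085 + 12×15.999 = 495.402 g/mol, of which 53.964 g is Al.
So Al makes up 53.964/495.402 = 0.1089 of the mass, i.e. 10.89%.

10.89 wt%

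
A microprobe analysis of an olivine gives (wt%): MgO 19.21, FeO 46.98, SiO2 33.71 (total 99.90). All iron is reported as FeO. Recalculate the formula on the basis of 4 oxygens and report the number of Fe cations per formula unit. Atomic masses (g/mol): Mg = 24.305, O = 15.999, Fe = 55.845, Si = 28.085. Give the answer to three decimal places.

1.161 Fe apfu

MgO: 19.21/40.304 = 0.47663 mol → 0.47663 mol Mg, 0.47663 mol O.
FeO: 46.98/71.844 = 0.65392 mol → 0.65392 mol Fe, 0.65392 mol O.
SiO2: 33.71/60.083 = 0.56106 mol → 0.56106 mol Si, 1.12212 mol O.
Total oxygen = 2.25267 mol. Normalization factor = 4/2.25267 = 1.77567.
Fe per 4 O = 0.65392 × 1.77567 = 1.161.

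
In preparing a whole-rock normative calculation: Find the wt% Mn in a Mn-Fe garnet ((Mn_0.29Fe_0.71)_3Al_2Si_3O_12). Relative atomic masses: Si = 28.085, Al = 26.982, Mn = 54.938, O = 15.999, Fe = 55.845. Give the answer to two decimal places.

M((Mn_0.29Fe_0.71)_3Al_2Si_3O_12) = 496.953 g/mol.
Mn contributes 0.87 × 54.938 = 47.796 g per mole.
47.796/496.953 = 0.0962 → 9.62%.

9.62 wt%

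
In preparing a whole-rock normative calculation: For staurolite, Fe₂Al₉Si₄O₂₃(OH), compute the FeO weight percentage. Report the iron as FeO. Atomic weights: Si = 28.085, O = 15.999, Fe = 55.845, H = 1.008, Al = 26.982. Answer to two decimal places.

16.87 wt%

M(Fe₂Al₉Si₄O₂₃(OH)) = 851.852 g/mol; M(FeO) = 71.844 g/mol.
Moles FeO per formula unit = 2 Fe ÷ 1 = 2.0000.
FeO fraction = (2.0000 × 71.844) / 851.852 = 143.688/851.852 = 0.1687.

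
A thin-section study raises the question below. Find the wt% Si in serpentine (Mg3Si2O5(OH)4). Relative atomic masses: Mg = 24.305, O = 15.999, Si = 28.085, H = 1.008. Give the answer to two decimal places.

Formula mass = 3*24.305 + 2*28.085 + 9*15.999 + 4*1.008 = 277.108 g/mol, of which 56.170 g is Si.
So Si makes up 56.170/277.108 = 0.2027 of the mass, i.e. 20.27%.

20.27 weight percent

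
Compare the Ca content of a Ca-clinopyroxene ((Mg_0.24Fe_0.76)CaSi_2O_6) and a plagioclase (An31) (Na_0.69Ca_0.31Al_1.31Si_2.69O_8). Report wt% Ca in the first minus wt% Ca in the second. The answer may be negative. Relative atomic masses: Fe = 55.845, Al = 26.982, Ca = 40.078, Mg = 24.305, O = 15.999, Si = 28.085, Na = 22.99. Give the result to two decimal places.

12.01 percentage points

M((Mg_0.24Fe_0.76)CaSi_2O_6) = 240.517 g/mol, so wt% Ca = 40.078/240.517 × 100 = 16.66%.
M(Na_0.69Ca_0.31Al_1.31Si_2.69O_8) = 267.174 g/mol, so wt% Ca = 12.424/267.174 × 100 = 4.65%.
16.66 − 4.65 = 12.01 pp.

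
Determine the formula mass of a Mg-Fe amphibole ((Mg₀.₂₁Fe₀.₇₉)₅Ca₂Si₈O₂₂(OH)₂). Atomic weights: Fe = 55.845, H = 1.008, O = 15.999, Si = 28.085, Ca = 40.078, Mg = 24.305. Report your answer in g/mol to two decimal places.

The formula mass is the sum 1.05·24.305 + 3.95·55.845 + 2·40.078 + 8·28.085 + 24·15.999 + 2·1.008.

936.94 g/mol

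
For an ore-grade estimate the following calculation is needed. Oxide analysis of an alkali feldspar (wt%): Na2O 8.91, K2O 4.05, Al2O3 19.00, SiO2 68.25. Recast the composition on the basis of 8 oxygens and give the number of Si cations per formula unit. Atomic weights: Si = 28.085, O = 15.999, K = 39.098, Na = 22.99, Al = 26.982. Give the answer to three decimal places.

3.011 Si apfu

8.91 wt% Na2O ÷ 61.979 g/mol = 0.14376 mol, giving 0.28752 Na and 0.14376 O.
4.05 wt% K2O ÷ 94.195 g/mol = 0.04300 mol, giving 0.08600 K and 0.04300 O.
19.00 wt% Al2O3 ÷ 101.961 g/mol = 0.18635 mol, giving 0.37270 Al and 0.55905 O.
68.25 wt% SiO2 ÷ 60.083 g/mol = 1.13593 mol, giving 1.13593 Si and 2.27186 O.
Oxygen sums to 3.01767; scaling by 8/3.01767 = 2.65105 puts the formula on 8 O.
Si: 1.13593 × 2.65105 = 3.011 atoms per formula unit.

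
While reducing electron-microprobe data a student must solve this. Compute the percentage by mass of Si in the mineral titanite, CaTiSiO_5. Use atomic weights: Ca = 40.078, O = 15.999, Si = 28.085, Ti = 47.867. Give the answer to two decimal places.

M(CaTiSiO_5) = 196.025 g/mol.
Si contributes 1 × 28.085 = 28.085 g per mole.
28.085/196.025 = 0.1433 → 14.33%.

14.33 mass %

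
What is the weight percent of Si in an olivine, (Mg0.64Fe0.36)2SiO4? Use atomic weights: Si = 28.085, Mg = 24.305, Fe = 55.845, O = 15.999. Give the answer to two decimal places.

Formula mass = 1.28*24.305 + 0.72*55.845 + 1*28.085 + 4*15.999 = 163.400 g/mol, of which 28.085 g is Si.
So Si makes up 28.085/163.400 = 0.1719 of the mass, i.e. 17.19%.

17.19 mass %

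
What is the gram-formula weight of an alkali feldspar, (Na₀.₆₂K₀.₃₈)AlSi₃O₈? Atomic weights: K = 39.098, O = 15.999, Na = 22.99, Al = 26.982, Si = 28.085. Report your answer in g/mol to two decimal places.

268.34 g/mol

Na: 0.62 × 22.99 = 14.2538
K: 0.38 × 39.098 = 14.8572
Al: 1 × 26.982 = 26.9820
Si: 3 × 28.085 = 84.2550
O: 8 × 15.999 = 127.9920
Summing the contributions gives the formula mass.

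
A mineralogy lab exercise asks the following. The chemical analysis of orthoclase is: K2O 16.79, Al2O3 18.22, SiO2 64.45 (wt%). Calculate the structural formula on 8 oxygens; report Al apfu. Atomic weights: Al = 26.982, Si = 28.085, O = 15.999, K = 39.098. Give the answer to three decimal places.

1.000 Al apfu

K2O: 16.79/94.195 = 0.17825 mol → 0.35650 mol K, 0.17825 mol O.
Al2O3: 18.22/101.961 = 0.17870 mol → 0.35740 mol Al, 0.53610 mol O.
SiO2: 64.45/60.083 = 1.07268 mol → 1.07268 mol Si, 2.14536 mol O.
Total oxygen = 2.85971 mol. Normalization factor = 8/2.85971 = 2.79749.
Al per 8 O = 0.35740 × 2.79749 = 1.000.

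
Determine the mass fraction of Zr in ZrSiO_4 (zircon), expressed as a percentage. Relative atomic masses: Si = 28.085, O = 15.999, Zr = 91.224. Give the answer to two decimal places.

M(ZrSiO_4) = 183.305 g/mol.
Zr contributes 1 × 91.224 = 91.224 g per mole.
91.224/183.305 = 0.4977 → 49.77%.

49.77 wt%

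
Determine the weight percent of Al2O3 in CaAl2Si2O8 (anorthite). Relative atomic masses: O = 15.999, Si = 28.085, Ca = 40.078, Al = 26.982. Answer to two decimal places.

36.65 wt%

Molar mass of CaAl2Si2O8 = 1×40.078 + 2×26.982 + 2×28.085 + 8×15.999 = 278.204 g/mol.
Each formula unit contains 2 Al, equivalent to 2/2 = 1.0000 mol Al2O3.
M(Al2O3) = 2×26.982 + 3×15.999 = 101.961 g/mol.
Mass of Al2O3 per formula unit = 1.0000 × 101.961 = 101.961 g.
Al2O3 wt% = 101.961 / 278.204 × 100 = 36.65%.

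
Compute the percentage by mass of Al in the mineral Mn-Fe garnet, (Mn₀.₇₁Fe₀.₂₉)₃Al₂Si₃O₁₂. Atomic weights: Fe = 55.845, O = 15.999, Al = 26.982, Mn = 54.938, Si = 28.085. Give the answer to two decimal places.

Molar mass of (Mn₀.₇₁Fe₀.₂₉)₃Al₂Si₃O₁₂: 2.13*54.938 + 0.87*55.845 + 2*26.982 + 3*28.085 + 12*15.999 = 495.810 g/mol.
Mass of Al per formula unit: 2 × 26.982 = 53.964 g.
Weight fraction Al = 53.964 / 495.810 = 0.1088.

10.88 weight percent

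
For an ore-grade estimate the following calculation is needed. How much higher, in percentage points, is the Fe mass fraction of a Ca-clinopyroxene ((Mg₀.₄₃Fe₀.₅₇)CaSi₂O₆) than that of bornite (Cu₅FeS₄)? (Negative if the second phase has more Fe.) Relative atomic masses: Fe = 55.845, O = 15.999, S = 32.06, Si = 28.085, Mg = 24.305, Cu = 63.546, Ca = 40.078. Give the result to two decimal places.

First mineral: 31.832 g Fe in 234.525 g formula = 13.57 wt% Fe.
Second mineral: 55.845 g Fe in 501.815 g formula = 11.13 wt% Fe.
13.57% − 11.13% gives a difference of 2.44 percentage points.

2.44 percentage points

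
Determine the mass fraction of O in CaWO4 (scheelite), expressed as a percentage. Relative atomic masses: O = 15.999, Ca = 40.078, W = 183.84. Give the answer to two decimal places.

22.23 mass %

M(CaWO4) = 287.914 g/mol.
O contributes 4 × 15.999 = 63.996 g per mole.
63.996/287.914 = 0.2223 → 22.23%.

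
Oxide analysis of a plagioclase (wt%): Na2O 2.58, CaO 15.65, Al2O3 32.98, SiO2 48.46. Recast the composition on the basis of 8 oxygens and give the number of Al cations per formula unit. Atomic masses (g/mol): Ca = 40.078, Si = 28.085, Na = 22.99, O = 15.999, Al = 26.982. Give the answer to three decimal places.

1.782 Al apfu

Na2O: 2.58/61.979 = 0.04163 mol → 0.08326 mol Na, 0.04163 mol O.
CaO: 15.65/56.077 = 0.27908 mol → 0.27908 mol Ca, 0.27908 mol O.
Al2O3: 32.98/101.961 = 0.32346 mol → 0.64692 mol Al, 0.97038 mol O.
SiO2: 48.46/60.083 = 0.80655 mol → 0.80655 mol Si, 1.61310 mol O.
Total oxygen = 2.90419 mol. Normalization factor = 8/2.90419 = 2.75464.
Al per 8 O = 0.64692 × 2.75464 = 1.782.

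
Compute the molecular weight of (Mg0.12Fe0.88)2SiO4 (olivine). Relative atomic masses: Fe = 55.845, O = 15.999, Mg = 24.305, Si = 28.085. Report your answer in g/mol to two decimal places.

Mg: 0.24 × 24.305 = 5.8332
Fe: 1.76 × 55.845 = 98.2872
Si: 1 × 28.085 = 28.0850
O: 4 × 15.999 = 63.9960
Summing the contributions gives the formula mass.

196.20 g/mol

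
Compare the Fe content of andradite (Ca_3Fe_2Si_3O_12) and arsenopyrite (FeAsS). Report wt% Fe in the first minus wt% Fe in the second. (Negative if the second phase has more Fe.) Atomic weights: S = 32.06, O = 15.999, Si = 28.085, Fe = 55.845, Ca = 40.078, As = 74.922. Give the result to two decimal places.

First mineral: 111.690 g Fe in 508.167 g formula = 21.98 wt% Fe.
Second mineral: 55.845 g Fe in 162.827 g formula = 34.30 wt% Fe.
21.98% − 34.30% gives a difference of -12.32 percentage points.

-12.32 percentage points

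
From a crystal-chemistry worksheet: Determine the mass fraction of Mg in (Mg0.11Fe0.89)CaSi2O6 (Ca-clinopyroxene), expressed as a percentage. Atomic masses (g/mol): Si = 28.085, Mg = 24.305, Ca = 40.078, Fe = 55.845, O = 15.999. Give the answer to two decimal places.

1.09 weight percent

Molar mass of (Mg0.11Fe0.89)CaSi2O6: 0.11×24.305 + 0.89×55.845 + 1×40.078 + 2×28.085 + 6×15.999 = 244.618 g/mol.
Mass of Mg per formula unit: 0.11 × 24.305 = 2.674 g.
Weight fraction Mg = 2.674 / 244.618 = 0.0109.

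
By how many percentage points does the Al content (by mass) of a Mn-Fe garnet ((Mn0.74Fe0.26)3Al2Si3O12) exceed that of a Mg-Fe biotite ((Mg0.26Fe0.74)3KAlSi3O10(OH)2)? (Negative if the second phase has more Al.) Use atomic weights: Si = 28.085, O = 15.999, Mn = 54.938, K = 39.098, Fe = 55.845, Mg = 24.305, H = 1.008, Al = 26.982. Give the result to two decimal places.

M((Mn0.74Fe0.26)3Al2Si3O12) = 495.728 g/mol, so wt% Al = 53.964/495.728 × 100 = 10.89%.
M((Mg0.26Fe0.74)3KAlSi3O10(OH)2) = 487.273 g/mol, so wt% Al = 26.982/487.273 × 100 = 5.54%.
10.89 − 5.54 = 5.35 pp.

5.35 percentage points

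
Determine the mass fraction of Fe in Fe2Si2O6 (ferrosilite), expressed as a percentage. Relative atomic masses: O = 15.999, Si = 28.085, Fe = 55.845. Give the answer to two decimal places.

42.33 wt%

Molar mass of Fe2Si2O6: 2×55.845 + 2×28.085 + 6×15.999 = 263.854 g/mol.
Mass of Fe per formula unit: 2 × 55.845 = 111.690 g.
Weight fraction Fe = 111.690 / 263.854 = 0.4233.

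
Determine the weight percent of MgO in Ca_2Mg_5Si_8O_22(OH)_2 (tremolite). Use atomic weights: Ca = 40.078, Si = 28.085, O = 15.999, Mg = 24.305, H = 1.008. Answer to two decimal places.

24.81 wt%

M(Ca_2Mg_5Si_8O_22(OH)_2) = 812.353 g/mol; M(MgO) = 40.304 g/mol.
Moles MgO per formula unit = 5 Mg ÷ 1 = 5.0000.
MgO fraction = (5.0000 × 40.304) / 812.353 = 201.520/812.353 = 0.2481.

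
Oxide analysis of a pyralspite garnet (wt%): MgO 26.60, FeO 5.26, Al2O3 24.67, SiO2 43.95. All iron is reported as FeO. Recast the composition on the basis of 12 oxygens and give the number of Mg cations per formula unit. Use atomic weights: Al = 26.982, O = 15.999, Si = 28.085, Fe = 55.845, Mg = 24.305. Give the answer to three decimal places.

MgO (M=40.304): mol = 0.65998; Mg = 0.65998, O = 0.65998.
FeO (M=71.844): mol = 0.07321; Fe = 0.07321, O = 0.07321.
Al2O3 (M=101.961): mol = 0.24196; Al = 0.48392, O = 0.72588.
SiO2 (M=60.083): mol = 0.73149; Si = 0.73149, O = 1.46298.
ΣO = 2.92205; factor = 12/ΣO = 4.10671.
Mg apfu = 0.65998 × 4.10671 = 2.710.

2.710 Mg apfu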